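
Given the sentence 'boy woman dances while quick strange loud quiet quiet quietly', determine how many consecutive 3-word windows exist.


Word trigrams from [10] words:
  Trigram 1: (boy woman dances)
  Trigram 2: (woman dances while)
  Trigram 3: (dances while quick)
  Trigram 4: (while quick strange)
  Trigram 5: (quick strange loud)
  Trigram 6: (strange loud quiet)
  Trigram 7: (loud quiet quiet)
  Trigram 8: (quiet quiet quietly)
Total word trigrams: 10 - 2 = 8

8


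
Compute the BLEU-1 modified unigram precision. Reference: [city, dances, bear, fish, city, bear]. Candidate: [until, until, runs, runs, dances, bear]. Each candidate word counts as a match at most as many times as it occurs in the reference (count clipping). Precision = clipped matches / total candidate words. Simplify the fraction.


Reference word counts: {'bear': 2, 'city': 2, 'dances': 1, 'fish': 1}
Checking each candidate word (with clipping):
  'until' -> not in reference -> no match (matches: 0)
  'until' -> not in reference -> no match (matches: 0)
  'runs' -> not in reference -> no match (matches: 0)
  'runs' -> not in reference -> no match (matches: 0)
  'dances' -> in reference (ref count 1, used 1/1) -> match (matches: 1)
  'bear' -> in reference (ref count 2, used 1/2) -> match (matches: 2)
Clipped matches: 2, Candidate length: 6
Precision = 2/6 = 1/3

1/3


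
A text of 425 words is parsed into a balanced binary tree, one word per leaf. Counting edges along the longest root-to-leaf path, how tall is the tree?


In a balanced binary tree with n leaves the deepest leaf is ceil(log2(n)) edges below the root.
log2(425) = 8.7313
ceil(8.7313) = 9
height (edges) = 9

9


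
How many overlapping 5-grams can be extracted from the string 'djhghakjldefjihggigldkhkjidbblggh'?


String 'djhghakjldefjihggigldkhkjidbblggh' has length L = 33.
Number of overlapping n-grams = L - n + 1
Substituting: 33 - 5 + 1 = 29

29


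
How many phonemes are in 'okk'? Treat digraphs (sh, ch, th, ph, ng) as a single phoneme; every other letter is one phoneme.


Parsing 'okk' greedily, digraphs first:
  'o' -> vowel phoneme (phonemes so far: 1)
  'k' -> consonant phoneme (phonemes so far: 2)
  'k' -> consonant phoneme (phonemes so far: 3)
Total phonemes: 3

3


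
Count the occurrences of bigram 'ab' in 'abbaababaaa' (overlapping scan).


Scanning 'abbaababaaa' for bigram 'ab':
  Position 0: 'ab' -> MATCH
  Position 1: 'bb' -> no
  Position 2: 'ba' -> no
  Position 3: 'aa' -> no
  Position 4: 'ab' -> MATCH
  Position 5: 'ba' -> no
  Position 6: 'ab' -> MATCH
  Position 7: 'ba' -> no
  Position 8: 'aa' -> no
  Position 9: 'aa' -> no
Total matches: 3

3


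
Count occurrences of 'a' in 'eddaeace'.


Scanning 'eddaeace' for 'a':
  Position 3: 'a' -> MATCH (count: 1)
  Position 5: 'a' -> MATCH (count: 2)
Total occurrences of 'a': 2

2


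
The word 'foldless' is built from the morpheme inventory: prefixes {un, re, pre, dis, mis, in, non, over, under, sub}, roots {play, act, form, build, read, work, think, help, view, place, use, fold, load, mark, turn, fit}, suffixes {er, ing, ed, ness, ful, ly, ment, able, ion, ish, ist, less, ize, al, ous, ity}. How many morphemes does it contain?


Segmenting 'foldless' against the inventory:
  'fold' -> root (morpheme 1)
  'less' -> suffix (morpheme 2)
Total morphemes: 2

2


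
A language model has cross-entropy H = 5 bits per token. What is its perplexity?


Perplexity formula: PP = 2^H
H = 5
PP = 2^5
Steps: 2^1 = 2, 2^2 = 4, 2^3 = 8, 2^4 = 16, 2^5 = 32
PP = 32

32


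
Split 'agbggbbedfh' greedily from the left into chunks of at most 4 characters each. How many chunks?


'agbggbbedfh' has 11 characters.
Chunking with max size 4:
  Chunk 1: 'agbg' (positions 0-3)
  Chunk 2: 'gbbe' (positions 4-7)
  Chunk 3: 'dfh' (positions 8-10)
Total chunks: ceil(11 / 4) = 3

3


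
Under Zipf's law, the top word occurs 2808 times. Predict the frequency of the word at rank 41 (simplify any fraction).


Zipf's law: freq(rank) = f1 / rank
f1 = 2808, rank = 41
freq = 2808 / 41
GCD(2808, 41) = 1
Simplified: 2808/41

2808/41


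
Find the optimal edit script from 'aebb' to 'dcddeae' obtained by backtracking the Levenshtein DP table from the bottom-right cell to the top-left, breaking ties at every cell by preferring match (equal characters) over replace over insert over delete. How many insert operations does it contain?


Edit distance = 6. Backtracking from cell (4, 7) with preference match > replace > insert > delete,
then listing the resulting alignment 'aebb' -> 'dcddeae' left to right:
  Step 1: insert 'd' [insertion #1]
  Step 2: insert 'c' [insertion #2]
  Step 3: insert 'd' [insertion #3]
  Step 4: replace a->d
  Step 5: keep 'e'
  Step 6: replace b->a
  Step 7: replace b->e
Total insertions: 3

3


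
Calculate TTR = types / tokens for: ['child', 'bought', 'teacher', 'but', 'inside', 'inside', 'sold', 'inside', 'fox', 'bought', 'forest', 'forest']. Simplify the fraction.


Tokens: 12
Unique types: ('bought', 'but', 'child', 'forest', 'fox', 'inside', 'sold', 'teacher') = 8
TTR = 8/12
Simplify: divide both by 4 -> 2/3
TTR = 2/3

2/3


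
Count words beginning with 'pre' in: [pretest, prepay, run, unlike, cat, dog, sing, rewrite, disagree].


Checking each word for prefix 'pre':
  'pretest' -> YES, starts with 'pre' (count: 1)
  'prepay' -> YES, starts with 'pre' (count: 2)
  'run' -> no (count: 2)
  'unlike' -> no (count: 2)
  'cat' -> no (count: 2)
  'dog' -> no (count: 2)
  'sing' -> no (count: 2)
  'rewrite' -> no (count: 2)
  'disagree' -> no (count: 2)
Total with prefix 'pre': 2

2


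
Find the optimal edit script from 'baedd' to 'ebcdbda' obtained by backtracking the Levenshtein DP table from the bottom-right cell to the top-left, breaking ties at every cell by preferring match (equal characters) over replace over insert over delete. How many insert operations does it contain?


Edit distance = 5. Backtracking from cell (5, 7) with preference match > replace > insert > delete,
then listing the resulting alignment 'baedd' -> 'ebcdbda' left to right:
  Step 1: insert 'e' [insertion #1]
  Step 2: keep 'b'
  Step 3: insert 'c' [insertion #2]
  Step 4: replace a->d
  Step 5: replace e->b
  Step 6: keep 'd'
  Step 7: replace d->a
Total insertions: 2

2


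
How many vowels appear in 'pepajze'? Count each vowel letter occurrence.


Scanning each character of 'pepajze':
  Position 1: 'p' -> consonant (running count: 0)
  Position 2: 'e' -> vowel (running count: 1)
  Position 3: 'p' -> consonant (running count: 1)
  Position 4: 'a' -> vowel (running count: 2)
  Position 5: 'j' -> consonant (running count: 2)
  Position 6: 'z' -> consonant (running count: 2)
  Position 7: 'e' -> vowel (running count: 3)
Total vowels: 3

3


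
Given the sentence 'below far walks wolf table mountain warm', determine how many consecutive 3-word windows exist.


Word trigrams from [7] words:
  Trigram 1: (below far walks)
  Trigram 2: (far walks wolf)
  Trigram 3: (walks wolf table)
  Trigram 4: (wolf table mountain)
  Trigram 5: (table mountain warm)
Total word trigrams: 7 - 2 = 5

5


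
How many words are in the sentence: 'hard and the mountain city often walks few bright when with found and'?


Counting words by splitting on spaces:
  Word 1: 'hard'
  Word 2: 'and'
  Word 3: 'the'
  Word 4: 'mountain'
  Word 5: 'city'
  Word 6: 'often'
  Word 7: 'walks'
  Word 8: 'few'
  Word 9: 'bright'
  Word 10: 'when'
  Word 11: 'with'
  Word 12: 'found'
  Word 13: 'and'
Total words: 13

13


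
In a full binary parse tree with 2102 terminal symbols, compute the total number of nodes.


Leaf nodes (terminals): 2102
Internal nodes = n - 1 = 2102 - 1 = 2101
Total = leaves + internal = 2102 + 2101 = 4203

4203


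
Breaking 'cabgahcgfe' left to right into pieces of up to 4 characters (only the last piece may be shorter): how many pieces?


'cabgahcgfe' has 10 characters.
Chunking with max size 4:
  Chunk 1: 'cabg' (positions 0-3)
  Chunk 2: 'ahcg' (positions 4-7)
  Chunk 3: 'fe' (positions 8-9)
Total chunks: ceil(10 / 4) = 3

3


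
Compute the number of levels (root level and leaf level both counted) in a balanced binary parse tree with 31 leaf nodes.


In a balanced binary tree with n leaves the deepest leaf is ceil(log2(n)) edges below the root,
so counting node levels inclusive of root and leaves gives ceil(log2(n)) + 1 levels.
log2(31) = 4.9542
ceil(4.9542) = 5
levels = 5 + 1 = 6

6


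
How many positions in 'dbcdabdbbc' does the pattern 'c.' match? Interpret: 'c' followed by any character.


Pattern: c. means 'c' followed by any character.
Scanning 'dbcdabdbbc' position-by-position:
  Pos 0: window 'db' -> no
  Pos 1: window 'bc' -> no
  Pos 2: window 'cd' -> MATCH
  Pos 3: window 'da' -> no
  Pos 4: window 'ab' -> no
  Pos 5: window 'bd' -> no
  Pos 6: window 'db' -> no
  Pos 7: window 'bb' -> no
  Pos 8: window 'bc' -> no
  Pos 9: window 'c' -> no
Total matches: 1

1


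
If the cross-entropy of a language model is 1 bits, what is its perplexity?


Perplexity formula: PP = 2^H
H = 1
PP = 2^1
Steps: 2^1 = 2
PP = 2

2


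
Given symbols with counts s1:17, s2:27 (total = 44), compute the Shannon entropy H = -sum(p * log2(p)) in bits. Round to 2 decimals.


Computing entropy H = -sum(p_i * log2(p_i)):
  s1: p = 17/44 = 0.3864, -p*log2(p) = 0.5301
  s2: p = 27/44 = 0.6136, -p*log2(p) = 0.4323
H = sum of terms = 0.9624
Rounded to 2 decimals: 0.96

0.96


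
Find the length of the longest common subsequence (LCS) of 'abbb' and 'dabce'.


DP table for LCS of 'abbb' and 'dabce':
       d  a  b  c  e
    0  0  0  0  0  0
  a 0  0  1  1  1  1
  b 0  0  1  2  2  2
  b 0  0  1  2  2  2
  b 0  0  1  2  2  2
LCS: 'ab'
LCS length = 2

2


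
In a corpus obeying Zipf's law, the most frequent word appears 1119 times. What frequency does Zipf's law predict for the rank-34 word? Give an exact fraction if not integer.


Zipf's law: freq(rank) = f1 / rank
f1 = 1119, rank = 34
freq = 1119 / 34
GCD(1119, 34) = 1
Simplified: 1119/34

1119/34


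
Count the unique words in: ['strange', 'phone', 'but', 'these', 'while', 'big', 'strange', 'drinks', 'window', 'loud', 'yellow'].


Listing all tokens and tracking unique types:
  Token 1: 'strange' -> NEW (unique so far: 1)
  Token 2: 'phone' -> NEW (unique so far: 2)
  Token 3: 'but' -> NEW (unique so far: 3)
  Token 4: 'these' -> NEW (unique so far: 4)
  Token 5: 'while' -> NEW (unique so far: 5)
  Token 6: 'big' -> NEW (unique so far: 6)
  Token 7: 'strange' -> duplicate (unique so far: 6)
  Token 8: 'drinks' -> NEW (unique so far: 7)
  Token 9: 'window' -> NEW (unique so far: 8)
  Token 10: 'loud' -> NEW (unique so far: 9)
  Token 11: 'yellow' -> NEW (unique so far: 10)
Unique types: ('big', 'but', 'drinks', 'loud', 'phone', 'strange', 'these', 'while', 'window', 'yellow')
Vocabulary size: 10

10


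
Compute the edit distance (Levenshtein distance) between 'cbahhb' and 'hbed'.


Building DP table for s1='cbahhb' (len 6) and s2='hbed' (len 4):
       h  b  e  d
    0  1  2  3  4
  c 1  1  2  3  4
  b 2  2  1  2  3
  a 3  3  2  2  3
  h 4  3  3  3  3
  h 5  4  4  4  4
  b 6  5  4  5  5
Edit distance = dp[6][4] = 5

5


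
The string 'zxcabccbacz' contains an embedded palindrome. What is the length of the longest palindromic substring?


Scanning 'zxcabccbacz' for palindromic substrings.
Substring at positions 2-9: 'cabccbac'.
Check: reverse('cabccbac') = 'cabccbac' -> palindrome confirmed.
Neighbouring characters ('x' / 'z') break symmetry, so it cannot extend further.
No longer palindromic substring exists; longest length = 8

8


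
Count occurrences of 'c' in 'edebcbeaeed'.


Scanning 'edebcbeaeed' for 'c':
  Position 4: 'c' -> MATCH (count: 1)
Total occurrences of 'c': 1

1


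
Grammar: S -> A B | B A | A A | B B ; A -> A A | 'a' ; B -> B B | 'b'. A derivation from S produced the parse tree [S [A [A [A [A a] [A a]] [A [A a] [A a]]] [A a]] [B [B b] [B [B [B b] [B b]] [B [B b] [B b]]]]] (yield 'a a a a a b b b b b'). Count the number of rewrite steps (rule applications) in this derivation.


Every bracketed nonterminal node [X ...] in the tree is produced by exactly one rule application.
Reading the tree off as a leftmost derivation:
  Step 1: S  =>  A B   (applied S -> A B)
  Step 2: A B  =>  A A B   (applied A -> A A)
  Step 3: A A B  =>  A A A B   (applied A -> A A)
  Step 4: A A A B  =>  A A A A B   (applied A -> A A)
  Step 5: A A A A B  =>  a A A A B   (applied A -> a)
  Step 6: a A A A B  =>  a a A A B   (applied A -> a)
  Step 7: a a A A B  =>  a a A A A B   (applied A -> A A)
  Step 8: a a A A A B  =>  a a a A A B   (applied A -> a)
  Step 9: a a a A A B  =>  a a a a A B   (applied A -> a)
  Step 10: a a a a A B  =>  a a a a a B   (applied A -> a)
  Step 11: a a a a a B  =>  a a a a a B B   (applied B -> B B)
  Step 12: a a a a a B B  =>  a a a a a b B   (applied B -> b)
  Step 13: a a a a a b B  =>  a a a a a b B B   (applied B -> B B)
  Step 14: a a a a a b B B  =>  a a a a a b B B B   (applied B -> B B)
  Step 15: a a a a a b B B B  =>  a a a a a b b B B   (applied B -> b)
  Step 16: a a a a a b b B B  =>  a a a a a b b b B   (applied B -> b)
  Step 17: a a a a a b b b B  =>  a a a a a b b b B B   (applied B -> B B)
  Step 18: a a a a a b b b B B  =>  a a a a a b b b b B   (applied B -> b)
  Step 19: a a a a a b b b b B  =>  a a a a a b b b b b   (applied B -> b)
Final yield: a a a a a b b b b b
Total rewrite steps: 19

19


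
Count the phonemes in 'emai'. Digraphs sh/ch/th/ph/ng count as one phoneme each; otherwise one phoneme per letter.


Parsing 'emai' greedily, digraphs first:
  'e' -> vowel phoneme (phonemes so far: 1)
  'm' -> consonant phoneme (phonemes so far: 2)
  'a' -> vowel phoneme (phonemes so far: 3)
  'i' -> vowel phoneme (phonemes so far: 4)
Total phonemes: 4

4


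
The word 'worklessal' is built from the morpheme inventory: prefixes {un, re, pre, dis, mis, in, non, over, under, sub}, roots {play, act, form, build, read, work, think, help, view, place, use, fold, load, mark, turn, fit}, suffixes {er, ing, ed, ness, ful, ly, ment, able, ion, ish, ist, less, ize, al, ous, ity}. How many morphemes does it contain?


Segmenting 'worklessal' against the inventory:
  'work' -> root (morpheme 1)
  'less' -> suffix (morpheme 2)
  'al' -> suffix (morpheme 3)
Total morphemes: 3

3


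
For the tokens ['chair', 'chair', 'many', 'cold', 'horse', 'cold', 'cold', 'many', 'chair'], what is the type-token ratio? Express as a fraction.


Tokens: 9
Unique types: ('chair', 'cold', 'horse', 'many') = 4
TTR = 4/9
Already in lowest terms.

4/9


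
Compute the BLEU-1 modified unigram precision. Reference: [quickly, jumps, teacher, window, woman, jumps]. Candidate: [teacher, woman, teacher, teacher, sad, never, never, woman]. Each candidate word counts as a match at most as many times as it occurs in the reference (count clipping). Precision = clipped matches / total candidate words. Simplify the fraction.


Reference word counts: {'jumps': 2, 'quickly': 1, 'teacher': 1, 'window': 1, 'woman': 1}
Checking each candidate word (with clipping):
  'teacher' -> in reference (ref count 1, used 1/1) -> match (matches: 1)
  'woman' -> in reference (ref count 1, used 1/1) -> match (matches: 2)
  'teacher' -> ref count 1 already used up (1/1) -> clipped, no match (matches: 2)
  'teacher' -> ref count 1 already used up (1/1) -> clipped, no match (matches: 2)
  'sad' -> not in reference -> no match (matches: 2)
  'never' -> not in reference -> no match (matches: 2)
  'never' -> not in reference -> no match (matches: 2)
  'woman' -> ref count 1 already used up (1/1) -> clipped, no match (matches: 2)
Clipped matches: 2, Candidate length: 8
Precision = 2/8 = 1/4

1/4


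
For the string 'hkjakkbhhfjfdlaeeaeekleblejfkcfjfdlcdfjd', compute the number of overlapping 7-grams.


String 'hkjakkbhhfjfdlaeeaeekleblejfkcfjfdlcdfjd' has length L = 40.
Number of overlapping n-grams = L - n + 1
Substituting: 40 - 7 + 1 = 34

34


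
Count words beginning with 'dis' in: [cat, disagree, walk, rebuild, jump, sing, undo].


Checking each word for prefix 'dis':
  'cat' -> no (count: 0)
  'disagree' -> YES, starts with 'dis' (count: 1)
  'walk' -> no (count: 1)
  'rebuild' -> no (count: 1)
  'jump' -> no (count: 1)
  'sing' -> no (count: 1)
  'undo' -> no (count: 1)
Total with prefix 'dis': 1

1


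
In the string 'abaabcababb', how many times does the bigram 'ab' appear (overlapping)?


Scanning 'abaabcababb' for bigram 'ab':
  Position 0: 'ab' -> MATCH
  Position 1: 'ba' -> no
  Position 2: 'aa' -> no
  Position 3: 'ab' -> MATCH
  Position 4: 'bc' -> no
  Position 5: 'ca' -> no
  Position 6: 'ab' -> MATCH
  Position 7: 'ba' -> no
  Position 8: 'ab' -> MATCH
  Position 9: 'bb' -> no
Total matches: 4

4


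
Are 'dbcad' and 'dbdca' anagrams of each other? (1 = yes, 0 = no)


Sort characters of 'dbcad': 'abcdd'
Sort characters of 'dbdca': 'abcdd'
Sorted forms match -> they ARE anagrams
Result: 1

1


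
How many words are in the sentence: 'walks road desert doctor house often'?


Counting words by splitting on spaces:
  Word 1: 'walks'
  Word 2: 'road'
  Word 3: 'desert'
  Word 4: 'doctor'
  Word 5: 'house'
  Word 6: 'often'
Total words: 6

6


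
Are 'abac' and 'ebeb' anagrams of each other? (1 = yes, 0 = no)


Sort characters of 'abac': 'aabc'
Sort characters of 'ebeb': 'bbee'
Sorted forms differ -> they are NOT anagrams
Result: 0

0


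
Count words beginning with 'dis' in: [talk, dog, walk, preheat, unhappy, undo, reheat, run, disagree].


Checking each word for prefix 'dis':
  'talk' -> no (count: 0)
  'dog' -> no (count: 0)
  'walk' -> no (count: 0)
  'preheat' -> no (count: 0)
  'unhappy' -> no (count: 0)
  'undo' -> no (count: 0)
  'reheat' -> no (count: 0)
  'run' -> no (count: 0)
  'disagree' -> YES, starts with 'dis' (count: 1)
Total with prefix 'dis': 1

1


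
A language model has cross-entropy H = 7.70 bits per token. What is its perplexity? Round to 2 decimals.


Perplexity formula: PP = 2^H
H = 7.70
PP = 2^7.70
Decompose: 2^7.70 = 2^7 * 2^0.70
2^7 = 128, 2^0.70 ~ 1.6245048
PP ~ 128 * 1.6245048 = 207.9366144
Rounded to 2 decimals: 207.94

207.94


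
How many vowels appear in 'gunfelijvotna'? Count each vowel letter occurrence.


Scanning each character of 'gunfelijvotna':
  Position 1: 'g' -> consonant (running count: 0)
  Position 2: 'u' -> vowel (running count: 1)
  Position 3: 'n' -> consonant (running count: 1)
  Position 4: 'f' -> consonant (running count: 1)
  Position 5: 'e' -> vowel (running count: 2)
  Position 6: 'l' -> consonant (running count: 2)
  Position 7: 'i' -> vowel (running count: 3)
  Position 8: 'j' -> consonant (running count: 3)
  Position 9: 'v' -> consonant (running count: 3)
  Position 10: 'o' -> vowel (running count: 4)
  Position 11: 't' -> consonant (running count: 4)
  Position 12: 'n' -> consonant (running count: 4)
  Position 13: 'a' -> vowel (running count: 5)
Total vowels: 5

5


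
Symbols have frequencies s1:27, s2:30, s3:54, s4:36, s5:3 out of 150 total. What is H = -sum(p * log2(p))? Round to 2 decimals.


Computing entropy H = -sum(p_i * log2(p_i)):
  s1: p = 27/150 = 0.1800, -p*log2(p) = 0.4453
  s2: p = 30/150 = 0.2000, -p*log2(p) = 0.4644
  s3: p = 54/150 = 0.3600, -p*log2(p) = 0.5306
  s4: p = 36/150 = 0.2400, -p*log2(p) = 0.4941
  s5: p = 3/150 = 0.0200, -p*log2(p) = 0.1129
H = sum of terms = 2.0473
Rounded to 2 decimals: 2.05

2.05


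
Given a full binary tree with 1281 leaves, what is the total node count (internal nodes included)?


Leaf nodes (terminals): 1281
Internal nodes = n - 1 = 1281 - 1 = 1280
Total = leaves + internal = 1281 + 1280 = 2561

2561


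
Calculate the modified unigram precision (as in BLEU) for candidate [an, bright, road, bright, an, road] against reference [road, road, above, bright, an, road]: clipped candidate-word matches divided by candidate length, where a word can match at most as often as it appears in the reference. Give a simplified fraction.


Reference word counts: {'above': 1, 'an': 1, 'bright': 1, 'road': 3}
Checking each candidate word (with clipping):
  'an' -> in reference (ref count 1, used 1/1) -> match (matches: 1)
  'bright' -> in reference (ref count 1, used 1/1) -> match (matches: 2)
  'road' -> in reference (ref count 3, used 1/3) -> match (matches: 3)
  'bright' -> ref count 1 already used up (1/1) -> clipped, no match (matches: 3)
  'an' -> ref count 1 already used up (1/1) -> clipped, no match (matches: 3)
  'road' -> in reference (ref count 3, used 2/3) -> match (matches: 4)
Clipped matches: 4, Candidate length: 6
Precision = 4/6 = 2/3

2/3


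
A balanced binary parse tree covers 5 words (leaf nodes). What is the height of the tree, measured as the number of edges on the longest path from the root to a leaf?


In a balanced binary tree with n leaves the deepest leaf is ceil(log2(n)) edges below the root.
log2(5) = 2.3219
ceil(2.3219) = 3
height (edges) = 3

3


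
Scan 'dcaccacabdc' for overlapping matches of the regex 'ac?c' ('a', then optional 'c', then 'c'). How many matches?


Pattern: ac?c means 'a', then optional 'c', then 'c'.
Scanning 'dcaccacabdc' position-by-position:
  Pos 0: window 'dca' -> no
  Pos 1: window 'cac' -> no
  Pos 2: window 'acc' -> MATCH
  Pos 3: window 'cca' -> no
  Pos 4: window 'cac' -> no
  Pos 5: window 'aca' -> MATCH
  Pos 6: window 'cab' -> no
  Pos 7: window 'abd' -> no
  Pos 8: window 'bdc' -> no
  Pos 9: window 'dc' -> no
  Pos 10: window 'c' -> no
Total matches: 2

2


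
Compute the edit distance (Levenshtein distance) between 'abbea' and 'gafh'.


Building DP table for s1='abbea' (len 5) and s2='gafh' (len 4):
       g  a  f  h
    0  1  2  3  4
  a 1  1  1  2  3
  b 2  2  2  2  3
  b 3  3  3  3  3
  e 4  4  4  4  4
  a 5  5  4  5  5
Edit distance = dp[5][4] = 5

5


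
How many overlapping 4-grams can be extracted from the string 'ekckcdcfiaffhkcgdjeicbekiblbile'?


String 'ekckcdcfiaffhkcgdjeicbekiblbile' has length L = 31.
Number of overlapping n-grams = L - n + 1
Substituting: 31 - 4 + 1 = 28

28


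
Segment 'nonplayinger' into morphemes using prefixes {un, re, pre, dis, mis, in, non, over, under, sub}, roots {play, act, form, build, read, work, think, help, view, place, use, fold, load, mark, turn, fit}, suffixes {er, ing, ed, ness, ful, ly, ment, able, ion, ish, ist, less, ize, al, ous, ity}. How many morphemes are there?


Segmenting 'nonplayinger' against the inventory:
  'non' -> prefix (morpheme 1)
  'play' -> root (morpheme 2)
  'ing' -> suffix (morpheme 3)
  'er' -> suffix (morpheme 4)
Total morphemes: 4

4


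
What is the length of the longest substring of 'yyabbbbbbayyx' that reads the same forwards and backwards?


Scanning 'yyabbbbbbayyx' for palindromic substrings.
Substring at positions 0-11: 'yyabbbbbbayy'.
Check: reverse('yyabbbbbbayy') = 'yyabbbbbbayy' -> palindrome confirmed.
Neighbouring characters ('-' / 'x') break symmetry, so it cannot extend further.
No longer palindromic substring exists; longest length = 12

12


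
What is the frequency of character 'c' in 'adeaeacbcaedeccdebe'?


Scanning 'adeaeacbcaedeccdebe' for 'c':
  Position 6: 'c' -> MATCH (count: 1)
  Position 8: 'c' -> MATCH (count: 2)
  Position 13: 'c' -> MATCH (count: 3)
  Position 14: 'c' -> MATCH (count: 4)
Total occurrences of 'c': 4

4


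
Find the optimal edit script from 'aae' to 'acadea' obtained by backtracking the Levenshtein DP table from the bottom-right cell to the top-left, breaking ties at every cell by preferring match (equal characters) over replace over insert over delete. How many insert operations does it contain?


Edit distance = 3. Backtracking from cell (3, 6) with preference match > replace > insert > delete,
then listing the resulting alignment 'aae' -> 'acadea' left to right:
  Step 1: keep 'a'
  Step 2: insert 'c' [insertion #1]
  Step 3: keep 'a'
  Step 4: insert 'd' [insertion #2]
  Step 5: keep 'e'
  Step 6: insert 'a' [insertion #3]
Total insertions: 3

3


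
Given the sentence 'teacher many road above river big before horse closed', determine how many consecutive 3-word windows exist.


Word trigrams from [9] words:
  Trigram 1: (teacher many road)
  Trigram 2: (many road above)
  Trigram 3: (road above river)
  Trigram 4: (above river big)
  Trigram 5: (river big before)
  Trigram 6: (big before horse)
  Trigram 7: (before horse closed)
Total word trigrams: 9 - 2 = 7

7


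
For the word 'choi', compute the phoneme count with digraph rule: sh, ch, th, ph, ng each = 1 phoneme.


Parsing 'choi' greedily, digraphs first:
  'ch' -> digraph (1 consonant phoneme) (phonemes so far: 1)
  'o' -> vowel phoneme (phonemes so far: 2)
  'i' -> vowel phoneme (phonemes so far: 3)
Total phonemes: 3

3


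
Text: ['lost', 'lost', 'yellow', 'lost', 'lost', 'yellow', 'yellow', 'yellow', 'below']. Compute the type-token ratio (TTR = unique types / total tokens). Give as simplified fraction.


Tokens: 9
Unique types: ('below', 'lost', 'yellow') = 3
TTR = 3/9
Simplify: divide both by 3 -> 1/3
TTR = 1/3

1/3


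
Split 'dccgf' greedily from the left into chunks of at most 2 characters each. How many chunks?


'dccgf' has 5 characters.
Chunking with max size 2:
  Chunk 1: 'dc' (positions 0-1)
  Chunk 2: 'cg' (positions 2-3)
  Chunk 3: 'f' (positions 4-4)
Total chunks: ceil(5 / 2) = 3

3


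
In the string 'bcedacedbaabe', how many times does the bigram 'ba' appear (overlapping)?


Scanning 'bcedacedbaabe' for bigram 'ba':
  Position 0: 'bc' -> no
  Position 1: 'ce' -> no
  Position 2: 'ed' -> no
  Position 3: 'da' -> no
  Position 4: 'ac' -> no
  Position 5: 'ce' -> no
  Position 6: 'ed' -> no
  Position 7: 'db' -> no
  Position 8: 'ba' -> MATCH
  Position 9: 'aa' -> no
  Position 10: 'ab' -> no
  Position 11: 'be' -> no
Total matches: 1

1


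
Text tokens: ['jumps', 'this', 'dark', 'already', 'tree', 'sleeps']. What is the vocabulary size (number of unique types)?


Listing all tokens and tracking unique types:
  Token 1: 'jumps' -> NEW (unique so far: 1)
  Token 2: 'this' -> NEW (unique so far: 2)
  Token 3: 'dark' -> NEW (unique so far: 3)
  Token 4: 'already' -> NEW (unique so far: 4)
  Token 5: 'tree' -> NEW (unique so far: 5)
  Token 6: 'sleeps' -> NEW (unique so far: 6)
Unique types: ('already', 'dark', 'jumps', 'sleeps', 'this', 'tree')
Vocabulary size: 6

6


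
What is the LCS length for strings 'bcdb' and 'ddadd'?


DP table for LCS of 'bcdb' and 'ddadd':
       d  d  a  d  d
    0  0  0  0  0  0
  b 0  0  0  0  0  0
  c 0  0  0  0  0  0
  d 0  1  1  1  1  1
  b 0  1  1  1  1  1
LCS: 'd'
LCS length = 1

1


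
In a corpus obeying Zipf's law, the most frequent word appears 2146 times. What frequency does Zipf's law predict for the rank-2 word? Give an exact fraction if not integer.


Zipf's law: freq(rank) = f1 / rank
f1 = 2146, rank = 2
freq = 2146 / 2
= 1073

1073


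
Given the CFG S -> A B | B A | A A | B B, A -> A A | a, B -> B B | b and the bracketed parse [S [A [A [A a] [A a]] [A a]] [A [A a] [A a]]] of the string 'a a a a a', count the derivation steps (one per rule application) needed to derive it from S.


Every bracketed nonterminal node [X ...] in the tree is produced by exactly one rule application.
Reading the tree off as a leftmost derivation:
  Step 1: S  =>  A A   (applied S -> A A)
  Step 2: A A  =>  A A A   (applied A -> A A)
  Step 3: A A A  =>  A A A A   (applied A -> A A)
  Step 4: A A A A  =>  a A A A   (applied A -> a)
  Step 5: a A A A  =>  a a A A   (applied A -> a)
  Step 6: a a A A  =>  a a a A   (applied A -> a)
  Step 7: a a a A  =>  a a a A A   (applied A -> A A)
  Step 8: a a a A A  =>  a a a a A   (applied A -> a)
  Step 9: a a a a A  =>  a a a a a   (applied A -> a)
Final yield: a a a a a
Total rewrite steps: 9

9


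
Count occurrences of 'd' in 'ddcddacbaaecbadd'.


Scanning 'ddcddacbaaecbadd' for 'd':
  Position 0: 'd' -> MATCH (count: 1)
  Position 1: 'd' -> MATCH (count: 2)
  Position 3: 'd' -> MATCH (count: 3)
  Position 4: 'd' -> MATCH (count: 4)
  Position 14: 'd' -> MATCH (count: 5)
  Position 15: 'd' -> MATCH (count: 6)
Total occurrences of 'd': 6

6


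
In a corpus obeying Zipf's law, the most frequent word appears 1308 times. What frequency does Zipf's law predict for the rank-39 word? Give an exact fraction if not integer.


Zipf's law: freq(rank) = f1 / rank
f1 = 1308, rank = 39
freq = 1308 / 39
GCD(1308, 39) = 3
Simplified: 436/13

436/13


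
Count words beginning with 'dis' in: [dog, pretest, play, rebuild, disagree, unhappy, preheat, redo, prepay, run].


Checking each word for prefix 'dis':
  'dog' -> no (count: 0)
  'pretest' -> no (count: 0)
  'play' -> no (count: 0)
  'rebuild' -> no (count: 0)
  'disagree' -> YES, starts with 'dis' (count: 1)
  'unhappy' -> no (count: 1)
  'preheat' -> no (count: 1)
  'redo' -> no (count: 1)
  'prepay' -> no (count: 1)
  'run' -> no (count: 1)
Total with prefix 'dis': 1

1


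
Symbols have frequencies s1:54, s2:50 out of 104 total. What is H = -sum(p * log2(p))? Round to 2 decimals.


Computing entropy H = -sum(p_i * log2(p_i)):
  s1: p = 54/104 = 0.5192, -p*log2(p) = 0.4910
  s2: p = 50/104 = 0.4808, -p*log2(p) = 0.5080
H = sum of terms = 0.9990
Rounded to 2 decimals: 1.00

1.00


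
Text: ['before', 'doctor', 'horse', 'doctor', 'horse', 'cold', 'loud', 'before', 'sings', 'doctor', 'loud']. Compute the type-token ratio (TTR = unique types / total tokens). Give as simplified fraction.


Tokens: 11
Unique types: ('before', 'cold', 'doctor', 'horse', 'loud', 'sings') = 6
TTR = 6/11
Already in lowest terms.

6/11


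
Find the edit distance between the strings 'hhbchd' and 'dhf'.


Building DP table for s1='hhbchd' (len 6) and s2='dhf' (len 3):
       d  h  f
    0  1  2  3
  h 1  1  1  2
  h 2  2  1  2
  b 3  3  2  2
  c 4  4  3  3
  h 5  5  4  4
  d 6  5  5  5
Edit distance = dp[6][3] = 5

5


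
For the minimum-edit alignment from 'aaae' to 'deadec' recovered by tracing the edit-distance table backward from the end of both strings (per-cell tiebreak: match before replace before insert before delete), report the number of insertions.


Edit distance = 4. Backtracking from cell (4, 6) with preference match > replace > insert > delete,
then listing the resulting alignment 'aaae' -> 'deadec' left to right:
  Step 1: insert 'd' [insertion #1]
  Step 2: replace a->e
  Step 3: keep 'a'
  Step 4: replace a->d
  Step 5: keep 'e'
  Step 6: insert 'c' [insertion #2]
Total insertions: 2

2


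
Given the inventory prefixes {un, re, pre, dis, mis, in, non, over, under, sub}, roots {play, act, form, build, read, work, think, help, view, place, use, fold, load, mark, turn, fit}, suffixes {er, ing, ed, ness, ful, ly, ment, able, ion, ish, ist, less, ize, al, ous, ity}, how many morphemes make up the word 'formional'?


Segmenting 'formional' against the inventory:
  'form' -> root (morpheme 1)
  'ion' -> suffix (morpheme 2)
  'al' -> suffix (morpheme 3)
Total morphemes: 3

3


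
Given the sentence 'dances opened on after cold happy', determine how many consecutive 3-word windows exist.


Word trigrams from [6] words:
  Trigram 1: (dances opened on)
  Trigram 2: (opened on after)
  Trigram 3: (on after cold)
  Trigram 4: (after cold happy)
Total word trigrams: 6 - 2 = 4

4


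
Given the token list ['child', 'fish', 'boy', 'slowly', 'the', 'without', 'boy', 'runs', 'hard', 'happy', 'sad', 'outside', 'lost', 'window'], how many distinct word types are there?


Listing all tokens and tracking unique types:
  Token 1: 'child' -> NEW (unique so far: 1)
  Token 2: 'fish' -> NEW (unique so far: 2)
  Token 3: 'boy' -> NEW (unique so far: 3)
  Token 4: 'slowly' -> NEW (unique so far: 4)
  Token 5: 'the' -> NEW (unique so far: 5)
  Token 6: 'without' -> NEW (unique so far: 6)
  Token 7: 'boy' -> duplicate (unique so far: 6)
  Token 8: 'runs' -> NEW (unique so far: 7)
  Token 9: 'hard' -> NEW (unique so far: 8)
  Token 10: 'happy' -> NEW (unique so far: 9)
  Token 11: 'sad' -> NEW (unique so far: 10)
  Token 12: 'outside' -> NEW (unique so far: 11)
  Token 13: 'lost' -> NEW (unique so far: 12)
  Token 14: 'window' -> NEW (unique so far: 13)
Unique types: ('boy', 'child', 'fish', 'happy', 'hard', 'lost', 'outside', 'runs', 'sad', 'slowly', 'the', 'window', 'without')
Vocabulary size: 13

13


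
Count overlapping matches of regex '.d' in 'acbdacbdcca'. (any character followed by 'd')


Pattern: .d means any character followed by 'd'.
Scanning 'acbdacbdcca' position-by-position:
  Pos 0: window 'ac' -> no
  Pos 1: window 'cb' -> no
  Pos 2: window 'bd' -> MATCH
  Pos 3: window 'da' -> no
  Pos 4: window 'ac' -> no
  Pos 5: window 'cb' -> no
  Pos 6: window 'bd' -> MATCH
  Pos 7: window 'dc' -> no
  Pos 8: window 'cc' -> no
  Pos 9: window 'ca' -> no
  Pos 10: window 'a' -> no
Total matches: 2

2


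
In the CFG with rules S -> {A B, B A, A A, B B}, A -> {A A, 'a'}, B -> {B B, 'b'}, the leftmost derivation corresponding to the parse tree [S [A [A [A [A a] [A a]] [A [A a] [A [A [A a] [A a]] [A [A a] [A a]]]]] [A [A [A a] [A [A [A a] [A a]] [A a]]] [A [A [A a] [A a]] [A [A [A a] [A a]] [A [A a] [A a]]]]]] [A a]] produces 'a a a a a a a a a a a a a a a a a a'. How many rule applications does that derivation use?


Every bracketed nonterminal node [X ...] in the tree is produced by exactly one rule application.
Reading the tree off as a leftmost derivation:
  Step 1: S  =>  A A   (applied S -> A A)
  Step 2: A A  =>  A A A   (applied A -> A A)
  Step 3: A A A  =>  A A A A   (applied A -> A A)
  Step 4: A A A A  =>  A A A A A   (applied A -> A A)
  Step 5: A A A A A  =>  a A A A A   (applied A -> a)
  Step 6: a A A A A  =>  a a A A A   (applied A -> a)
  Step 7: a a A A A  =>  a a A A A A   (applied A -> A A)
  Step 8: a a A A A A  =>  a a a A A A   (applied A -> a)
  Step 9: a a a A A A  =>  a a a A A A A   (applied A -> A A)
  Step 10: a a a A A A A  =>  a a a A A A A A   (applied A -> A A)
  Step 11: a a a A A A A A  =>  a a a a A A A A   (applied A -> a)
  Step 12: a a a a A A A A  =>  a a a a a A A A   (applied A -> a)
  Step 13: a a a a a A A A  =>  a a a a a A A A A   (applied A -> A A)
  Step 14: a a a a a A A A A  =>  a a a a a a A A A   (applied A -> a)
  Step 15: a a a a a a A A A  =>  a a a a a a a A A   (applied A -> a)
  Step 16: a a a a a a a A A  =>  a a a a a a a A A A   (applied A -> A A)
  Step 17: a a a a a a a A A A  =>  a a a a a a a A A A A   (applied A -> A A)
  Step 18: a a a a a a a A A A A  =>  a a a a a a a a A A A   (applied A -> a)
  Step 19: a a a a a a a a A A A  =>  a a a a a a a a A A A A   (applied A -> A A)
  Step 20: a a a a a a a a A A A A  =>  a a a a a a a a A A A A A   (applied A -> A A)
  Step 21: a a a a a a a a A A A A A  =>  a a a a a a a a a A A A A   (applied A -> a)
  Step 22: a a a a a a a a a A A A A  =>  a a a a a a a a a a A A A   (applied A -> a)
  Step 23: a a a a a a a a a a A A A  =>  a a a a a a a a a a a A A   (applied A -> a)
  Step 24: a a a a a a a a a a a A A  =>  a a a a a a a a a a a A A A   (applied A -> A A)
  Step 25: a a a a a a a a a a a A A A  =>  a a a a a a a a a a a A A A A   (applied A -> A A)
  Step 26: a a a a a a a a a a a A A A A  =>  a a a a a a a a a a a a A A A   (applied A -> a)
  Step 27: a a a a a a a a a a a a A A A  =>  a a a a a a a a a a a a a A A   (applied A -> a)
  Step 28: a a a a a a a a a a a a a A A  =>  a a a a a a a a a a a a a A A A   (applied A -> A A)
  Step 29: a a a a a a a a a a a a a A A A  =>  a a a a a a a a a a a a a A A A A   (applied A -> A A)
  Step 30: a a a a a a a a a a a a a A A A A  =>  a a a a a a a a a a a a a a A A A   (applied A -> a)
  Step 31: a a a a a a a a a a a a a a A A A  =>  a a a a a a a a a a a a a a a A A   (applied A -> a)
  Step 32: a a a a a a a a a a a a a a a A A  =>  a a a a a a a a a a a a a a a A A A   (applied A -> A A)
  Step 33: a a a a a a a a a a a a a a a A A A  =>  a a a a a a a a a a a a a a a a A A   (applied A -> a)
  Step 34: a a a a a a a a a a a a a a a a A A  =>  a a a a a a a a a a a a a a a a a A   (applied A -> a)
  Step 35: a a a a a a a a a a a a a a a a a A  =>  a a a a a a a a a a a a a a a a a a   (applied A -> a)
Final yield: a a a a a a a a a a a a a a a a a a
Total rewrite steps: 35

35


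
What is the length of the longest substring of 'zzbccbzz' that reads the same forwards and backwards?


Scanning 'zzbccbzz' for palindromic substrings.
Substring at positions 0-7: 'zzbccbzz'.
Check: reverse('zzbccbzz') = 'zzbccbzz' -> palindrome confirmed.
No longer palindromic substring exists; longest length = 8

8


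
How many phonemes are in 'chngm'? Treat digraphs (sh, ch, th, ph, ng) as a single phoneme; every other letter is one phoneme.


Parsing 'chngm' greedily, digraphs first:
  'ch' -> digraph (1 consonant phoneme) (phonemes so far: 1)
  'ng' -> digraph (1 consonant phoneme) (phonemes so far: 2)
  'm' -> consonant phoneme (phonemes so far: 3)
Total phonemes: 3

3


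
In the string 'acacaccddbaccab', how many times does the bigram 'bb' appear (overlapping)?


Scanning 'acacaccddbaccab' for bigram 'bb':
  Position 0: 'ac' -> no
  Position 1: 'ca' -> no
  Position 2: 'ac' -> no
  Position 3: 'ca' -> no
  Position 4: 'ac' -> no
  Position 5: 'cc' -> no
  Position 6: 'cd' -> no
  Position 7: 'dd' -> no
  Position 8: 'db' -> no
  Position 9: 'ba' -> no
  Position 10: 'ac' -> no
  Position 11: 'cc' -> no
  Position 12: 'ca' -> no
  Position 13: 'ab' -> no
Total matches: 0

0


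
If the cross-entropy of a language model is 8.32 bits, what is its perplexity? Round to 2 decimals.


Perplexity formula: PP = 2^H
H = 8.32
PP = 2^8.32
Decompose: 2^8.32 = 2^8 * 2^0.32
2^8 = 256, 2^0.32 ~ 1.2483305
PP ~ 256 * 1.2483305 = 319.5726080
Rounded to 2 decimals: 319.57

319.57


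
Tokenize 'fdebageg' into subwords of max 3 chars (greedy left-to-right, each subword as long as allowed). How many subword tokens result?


'fdebageg' has 8 characters.
Chunking with max size 3:
  Chunk 1: 'fde' (positions 0-2)
  Chunk 2: 'bag' (positions 3-5)
  Chunk 3: 'eg' (positions 6-7)
Total chunks: ceil(8 / 3) = 3

3


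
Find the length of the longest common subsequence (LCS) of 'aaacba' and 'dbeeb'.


DP table for LCS of 'aaacba' and 'dbeeb':
       d  b  e  e  b
    0  0  0  0  0  0
  a 0  0  0  0  0  0
  a 0  0  0  0  0  0
  a 0  0  0  0  0  0
  c 0  0  0  0  0  0
  b 0  0  1  1  1  1
  a 0  0  1  1  1  1
LCS: 'b'
LCS length = 1

1


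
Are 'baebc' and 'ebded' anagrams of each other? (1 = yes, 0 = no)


Sort characters of 'baebc': 'abbce'
Sort characters of 'ebded': 'bddee'
Sorted forms differ -> they are NOT anagrams
Result: 0

0


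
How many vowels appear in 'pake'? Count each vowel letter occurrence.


Scanning each character of 'pake':
  Position 1: 'p' -> consonant (running count: 0)
  Position 2: 'a' -> vowel (running count: 1)
  Position 3: 'k' -> consonant (running count: 1)
  Position 4: 'e' -> vowel (running count: 2)
Total vowels: 2

2


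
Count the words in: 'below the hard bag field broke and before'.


Counting words by splitting on spaces:
  Word 1: 'below'
  Word 2: 'the'
  Word 3: 'hard'
  Word 4: 'bag'
  Word 5: 'field'
  Word 6: 'broke'
  Word 7: 'and'
  Word 8: 'before'
Total words: 8

8


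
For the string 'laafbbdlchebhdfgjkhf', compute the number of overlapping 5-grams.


String 'laafbbdlchebhdfgjkhf' has length L = 20.
Number of overlapping n-grams = L - n + 1
Substituting: 20 - 5 + 1 = 16

16


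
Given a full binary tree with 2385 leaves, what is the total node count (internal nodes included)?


Leaf nodes (terminals): 2385
Internal nodes = n - 1 = 2385 - 1 = 2384
Total = leaves + internal = 2385 + 2384 = 4769

4769


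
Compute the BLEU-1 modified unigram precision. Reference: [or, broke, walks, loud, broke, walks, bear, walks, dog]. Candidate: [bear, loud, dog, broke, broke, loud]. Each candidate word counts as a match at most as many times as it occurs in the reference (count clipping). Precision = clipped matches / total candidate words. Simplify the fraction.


Reference word counts: {'bear': 1, 'broke': 2, 'dog': 1, 'loud': 1, 'or': 1, 'walks': 3}
Checking each candidate word (with clipping):
  'bear' -> in reference (ref count 1, used 1/1) -> match (matches: 1)
  'loud' -> in reference (ref count 1, used 1/1) -> match (matches: 2)
  'dog' -> in reference (ref count 1, used 1/1) -> match (matches: 3)
  'broke' -> in reference (ref count 2, used 1/2) -> match (matches: 4)
  'broke' -> in reference (ref count 2, used 2/2) -> match (matches: 5)
  'loud' -> ref count 1 already used up (1/1) -> clipped, no match (matches: 5)
Clipped matches: 5, Candidate length: 6
Precision = 5/6

5/6
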